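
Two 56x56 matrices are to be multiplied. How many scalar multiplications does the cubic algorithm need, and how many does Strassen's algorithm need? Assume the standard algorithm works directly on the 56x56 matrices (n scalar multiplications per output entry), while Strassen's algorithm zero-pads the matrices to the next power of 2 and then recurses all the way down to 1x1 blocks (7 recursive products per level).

Matrix multiplication for 56x56 matrices:

Strassen's algorithm requires power-of-2 dimensions. Pad 56x56 to 64x64 (next power of 2).

Standard algorithm: 56^3 = 175616 multiplications
Strassen's algorithm: 7^(log2(64)) = 7^6 = 117649 multiplications
Savings: 175616 - 117649 = 57967 multiplications

Standard: 175616 multiplications (56^3). Strassen: 117649 multiplications (7^6, after padding to 64x64). Strassen reduces 8 recursive multiplications to 7 at each level.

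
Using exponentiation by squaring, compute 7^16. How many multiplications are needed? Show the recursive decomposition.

Computing 7^16 by squaring (build up from 7^1; each line after the first costs one multiplication):

7^1 = 7
7^2 = (7^1)^2 = 7^2 = 49
7^4 = (7^2)^2 = 49^2 = 2401
7^8 = (7^4)^2 = 2401^2 = 5764801
7^16 = (7^8)^2 = 5764801^2 = 33232930569601

Result: 33232930569601
Multiplications needed: 4 (4 lines after 7^1)

7^16 = 33232930569601. Using exponentiation by squaring, this requires 4 multiplications. The key idea: if the exponent is even, square the half-power; if odd, multiply by the base once.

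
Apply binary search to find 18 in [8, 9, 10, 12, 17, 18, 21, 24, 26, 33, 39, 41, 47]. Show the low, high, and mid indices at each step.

Binary search for 18 in [8, 9, 10, 12, 17, 18, 21, 24, 26, 33, 39, 41, 47]:

lo=0, hi=12, mid=6, arr[mid]=21 -> 21 > 18, search left half
lo=0, hi=5, mid=2, arr[mid]=10 -> 10 < 18, search right half
lo=3, hi=5, mid=4, arr[mid]=17 -> 17 < 18, search right half
lo=5, hi=5, mid=5, arr[mid]=18 -> Found target at index 5!

Binary search finds 18 at index 5 after 4 comparisons. The search repeatedly halves the search space by comparing with the middle element.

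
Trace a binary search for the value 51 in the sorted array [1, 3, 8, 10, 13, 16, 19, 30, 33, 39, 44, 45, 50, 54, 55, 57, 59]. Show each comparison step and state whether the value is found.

Binary search for 51 in [1, 3, 8, 10, 13, 16, 19, 30, 33, 39, 44, 45, 50, 54, 55, 57, 59]:

lo=0, hi=16, mid=8, arr[mid]=33 -> 33 < 51, search right half
lo=9, hi=16, mid=12, arr[mid]=50 -> 50 < 51, search right half
lo=13, hi=16, mid=14, arr[mid]=55 -> 55 > 51, search left half
lo=13, hi=13, mid=13, arr[mid]=54 -> 54 > 51, search left half
lo=13 > hi=12, target 51 not found

Binary search determines that 51 is not in the array after 4 comparisons. The search space was exhausted without finding the target.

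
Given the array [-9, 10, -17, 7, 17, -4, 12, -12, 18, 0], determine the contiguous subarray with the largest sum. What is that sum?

Using Kadane's algorithm on [-9, 10, -17, 7, 17, -4, 12, -12, 18, 0]:

Scanning through the array:
Position 1 (value 10): max_ending_here = 10, max_so_far = 10
Position 2 (value -17): max_ending_here = -7, max_so_far = 10
Position 3 (value 7): max_ending_here = 7, max_so_far = 10
Position 4 (value 17): max_ending_here = 24, max_so_far = 24
Position 5 (value -4): max_ending_here = 20, max_so_far = 24
Position 6 (value 12): max_ending_here = 32, max_so_far = 32
Position 7 (value -12): max_ending_here = 20, max_so_far = 32
Position 8 (value 18): max_ending_here = 38, max_so_far = 38
Position 9 (value 0): max_ending_here = 38, max_so_far = 38

Maximum subarray: [7, 17, -4, 12, -12, 18]
Maximum sum: 38

The maximum subarray is [7, 17, -4, 12, -12, 18] with sum 38. This subarray runs from index 3 to index 8.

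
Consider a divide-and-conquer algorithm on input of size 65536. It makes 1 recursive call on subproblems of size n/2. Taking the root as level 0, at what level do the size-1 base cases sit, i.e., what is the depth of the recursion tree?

For divide and conquer with division factor 2:

Problem sizes at each level:
Level 0: 65536
Level 1: 32768
Level 2: 16384
Level 3: 8192
Level 4: 4096
Level 5: 2048
Level 6: 1024
Level 7: 512
Level 8: 256
Level 9: 128
Level 10: 64
Level 11: 32
Level 12: 16
Level 13: 8
Level 14: 4
Level 15: 2
Level 16: 1

The root is level 0 and the size-1 base case is level 16 (the tree spans levels 0 through 16, i.e. 17 levels counting the root), so the depth is the number of divisions: log_2(65536) = 16

The recursion tree depth is log_2(65536) = 16. At each level, the problem size is divided by 2, so it takes 16 divisions to reduce to a base case of size 1. The algorithm makes 1 recursive call at each level.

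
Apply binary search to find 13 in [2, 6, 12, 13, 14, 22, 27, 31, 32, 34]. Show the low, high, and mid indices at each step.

Binary search for 13 in [2, 6, 12, 13, 14, 22, 27, 31, 32, 34]:

lo=0, hi=9, mid=4, arr[mid]=14 -> 14 > 13, search left half
lo=0, hi=3, mid=1, arr[mid]=6 -> 6 < 13, search right half
lo=2, hi=3, mid=2, arr[mid]=12 -> 12 < 13, search right half
lo=3, hi=3, mid=3, arr[mid]=13 -> Found target at index 3!

Binary search finds 13 at index 3 after 4 comparisons. The search repeatedly halves the search space by comparing with the middle element.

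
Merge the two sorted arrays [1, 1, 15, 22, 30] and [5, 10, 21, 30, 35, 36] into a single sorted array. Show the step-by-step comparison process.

Merging process:

Compare 1 vs 5: take 1 from left. Merged: [1]
Compare 1 vs 5: take 1 from left. Merged: [1, 1]
Compare 15 vs 5: take 5 from right. Merged: [1, 1, 5]
Compare 15 vs 10: take 10 from right. Merged: [1, 1, 5, 10]
Compare 15 vs 21: take 15 from left. Merged: [1, 1, 5, 10, 15]
Compare 22 vs 21: take 21 from right. Merged: [1, 1, 5, 10, 15, 21]
Compare 22 vs 30: take 22 from left. Merged: [1, 1, 5, 10, 15, 21, 22]
Compare 30 vs 30: take 30 from left. Merged: [1, 1, 5, 10, 15, 21, 22, 30]
Append remaining from right: [30, 35, 36]. Merged: [1, 1, 5, 10, 15, 21, 22, 30, 30, 35, 36]

Final merged array: [1, 1, 5, 10, 15, 21, 22, 30, 30, 35, 36]
Total comparisons: 8

The merged array is [1, 1, 5, 10, 15, 21, 22, 30, 30, 35, 36], requiring 8 comparisons. The merge step runs in O(n) time where n is the total number of elements.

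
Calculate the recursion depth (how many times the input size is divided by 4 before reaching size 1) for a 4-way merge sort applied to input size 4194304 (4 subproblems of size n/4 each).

For divide and conquer with division factor 4:

Problem sizes at each level:
Level 0: 4194304
Level 1: 1048576
Level 2: 262144
Level 3: 65536
Level 4: 16384
Level 5: 4096
Level 6: 1024
Level 7: 256
Level 8: 64
Level 9: 16
Level 10: 4
Level 11: 1

The root is level 0 and the size-1 base case is level 11 (the tree spans levels 0 through 11, i.e. 12 levels counting the root), so the depth is the number of divisions: log_4(4194304) = 11

The recursion tree depth is log_4(4194304) = 11. At each level, the problem size is divided by 4, so it takes 11 divisions to reduce to a base case of size 1. The algorithm makes 4 recursive calls at each level.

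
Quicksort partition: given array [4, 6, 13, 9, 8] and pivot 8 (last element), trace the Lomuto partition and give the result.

Lomuto partition with pivot = 8:

Initial array: [4, 6, 13, 9, 8]

arr[0]=4 <= 8: swap with position 0, array becomes [4, 6, 13, 9, 8]
arr[1]=6 <= 8: swap with position 1, array becomes [4, 6, 13, 9, 8]
arr[2]=13 > 8: no swap
arr[3]=9 > 8: no swap

Place pivot at position 2: [4, 6, 8, 9, 13]
Pivot position: 2

After partitioning with pivot 8, the array becomes [4, 6, 8, 9, 13]. The pivot is placed at index 2. All elements to the left of the pivot are <= 8, and all elements to the right are > 8.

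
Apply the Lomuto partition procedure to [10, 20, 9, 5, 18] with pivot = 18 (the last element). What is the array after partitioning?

Lomuto partition with pivot = 18:

Initial array: [10, 20, 9, 5, 18]

arr[0]=10 <= 18: swap with position 0, array becomes [10, 20, 9, 5, 18]
arr[1]=20 > 18: no swap
arr[2]=9 <= 18: swap with position 1, array becomes [10, 9, 20, 5, 18]
arr[3]=5 <= 18: swap with position 2, array becomes [10, 9, 5, 20, 18]

Place pivot at position 3: [10, 9, 5, 18, 20]
Pivot position: 3

After partitioning with pivot 18, the array becomes [10, 9, 5, 18, 20]. The pivot is placed at index 3. All elements to the left of the pivot are <= 18, and all elements to the right are > 18.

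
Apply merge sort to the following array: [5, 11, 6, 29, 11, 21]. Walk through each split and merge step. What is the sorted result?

Merge sort trace:

Split: [5, 11, 6, 29, 11, 21] -> [5, 11, 6] and [29, 11, 21]
  Split: [5, 11, 6] -> [5] and [11, 6]
    Split: [11, 6] -> [11] and [6]
    Merge: [11] + [6] -> [6, 11]
  Merge: [5] + [6, 11] -> [5, 6, 11]
  Split: [29, 11, 21] -> [29] and [11, 21]
    Split: [11, 21] -> [11] and [21]
    Merge: [11] + [21] -> [11, 21]
  Merge: [29] + [11, 21] -> [11, 21, 29]
Merge: [5, 6, 11] + [11, 21, 29] -> [5, 6, 11, 11, 21, 29]

Final sorted array: [5, 6, 11, 11, 21, 29]

The merge sort proceeds by recursively splitting the array and merging sorted halves.
After all merges, the sorted array is [5, 6, 11, 11, 21, 29].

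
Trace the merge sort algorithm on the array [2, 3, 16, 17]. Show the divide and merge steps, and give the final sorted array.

Merge sort trace:

Split: [2, 3, 16, 17] -> [2, 3] and [16, 17]
  Split: [2, 3] -> [2] and [3]
  Merge: [2] + [3] -> [2, 3]
  Split: [16, 17] -> [16] and [17]
  Merge: [16] + [17] -> [16, 17]
Merge: [2, 3] + [16, 17] -> [2, 3, 16, 17]

Final sorted array: [2, 3, 16, 17]

The merge sort proceeds by recursively splitting the array and merging sorted halves.
After all merges, the sorted array is [2, 3, 16, 17].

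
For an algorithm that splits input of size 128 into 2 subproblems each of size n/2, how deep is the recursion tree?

For divide and conquer with division factor 2:

Problem sizes at each level:
Level 0: 128
Level 1: 64
Level 2: 32
Level 3: 16
Level 4: 8
Level 5: 4
Level 6: 2
Level 7: 1

The root is level 0 and the size-1 base case is level 7 (the tree spans levels 0 through 7, i.e. 8 levels counting the root), so the depth is the number of divisions: log_2(128) = 7

The recursion tree depth is log_2(128) = 7. At each level, the problem size is divided by 2, so it takes 7 divisions to reduce to a base case of size 1. The algorithm makes 2 recursive calls at each level.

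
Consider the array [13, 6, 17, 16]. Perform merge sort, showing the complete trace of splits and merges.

Merge sort trace:

Split: [13, 6, 17, 16] -> [13, 6] and [17, 16]
  Split: [13, 6] -> [13] and [6]
  Merge: [13] + [6] -> [6, 13]
  Split: [17, 16] -> [17] and [16]
  Merge: [17] + [16] -> [16, 17]
Merge: [6, 13] + [16, 17] -> [6, 13, 16, 17]

Final sorted array: [6, 13, 16, 17]

The merge sort proceeds by recursively splitting the array and merging sorted halves.
After all merges, the sorted array is [6, 13, 16, 17].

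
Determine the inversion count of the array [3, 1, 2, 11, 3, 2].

Finding inversions in [3, 1, 2, 11, 3, 2]:

(0, 1): arr[0]=3 > arr[1]=1
(0, 2): arr[0]=3 > arr[2]=2
(0, 5): arr[0]=3 > arr[5]=2
(3, 4): arr[3]=11 > arr[4]=3
(3, 5): arr[3]=11 > arr[5]=2
(4, 5): arr[4]=3 > arr[5]=2

Total inversions: 6

The array has 6 inversion(s): (0,1), (0,2), (0,5), (3,4), (3,5), (4,5). Each pair (i,j) satisfies i < j and arr[i] > arr[j].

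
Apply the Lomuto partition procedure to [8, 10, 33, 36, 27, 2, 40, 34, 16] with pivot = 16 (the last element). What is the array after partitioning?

Lomuto partition with pivot = 16:

Initial array: [8, 10, 33, 36, 27, 2, 40, 34, 16]

arr[0]=8 <= 16: swap with position 0, array becomes [8, 10, 33, 36, 27, 2, 40, 34, 16]
arr[1]=10 <= 16: swap with position 1, array becomes [8, 10, 33, 36, 27, 2, 40, 34, 16]
arr[2]=33 > 16: no swap
arr[3]=36 > 16: no swap
arr[4]=27 > 16: no swap
arr[5]=2 <= 16: swap with position 2, array becomes [8, 10, 2, 36, 27, 33, 40, 34, 16]
arr[6]=40 > 16: no swap
arr[7]=34 > 16: no swap

Place pivot at position 3: [8, 10, 2, 16, 27, 33, 40, 34, 36]
Pivot position: 3

After partitioning with pivot 16, the array becomes [8, 10, 2, 16, 27, 33, 40, 34, 36]. The pivot is placed at index 3. All elements to the left of the pivot are <= 16, and all elements to the right are > 16.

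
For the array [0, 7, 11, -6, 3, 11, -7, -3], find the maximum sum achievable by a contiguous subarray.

Using Kadane's algorithm on [0, 7, 11, -6, 3, 11, -7, -3]:

Scanning through the array:
Position 1 (value 7): max_ending_here = 7, max_so_far = 7
Position 2 (value 11): max_ending_here = 18, max_so_far = 18
Position 3 (value -6): max_ending_here = 12, max_so_far = 18
Position 4 (value 3): max_ending_here = 15, max_so_far = 18
Position 5 (value 11): max_ending_here = 26, max_so_far = 26
Position 6 (value -7): max_ending_here = 19, max_so_far = 26
Position 7 (value -3): max_ending_here = 16, max_so_far = 26

Maximum subarray: [0, 7, 11, -6, 3, 11]
Maximum sum: 26

The maximum subarray is [0, 7, 11, -6, 3, 11] with sum 26. This subarray runs from index 0 to index 5.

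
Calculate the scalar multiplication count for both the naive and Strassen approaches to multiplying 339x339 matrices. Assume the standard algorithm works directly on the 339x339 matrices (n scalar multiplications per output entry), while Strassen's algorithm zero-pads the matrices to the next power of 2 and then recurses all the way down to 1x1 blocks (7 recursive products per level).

Matrix multiplication for 339x339 matrices:

Strassen's algorithm requires power-of-2 dimensions. Pad 339x339 to 512x512 (next power of 2).

Standard algorithm: 339^3 = 38958219 multiplications
Strassen's algorithm: 7^(log2(512)) = 7^9 = 40353607 multiplications
Difference: 38958219 - 40353607 = -1395388 (Strassen uses MORE here due to padding overhead — for small or just-over-power-of-2 n, padding can outweigh the per-level savings)

Standard: 38958219 multiplications (339^3). Strassen: 40353607 multiplications (7^9, after padding to 512x512). Strassen reduces 8 recursive multiplications to 7 at each level.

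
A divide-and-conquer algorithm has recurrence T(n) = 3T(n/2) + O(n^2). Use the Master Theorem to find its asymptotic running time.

Master Theorem for T(n) = 3T(n/2) + O(n^2):

a = 3, b = 2, c = 2
log_b(a) = log_2(3) = 1.5850

Case 3: c = 2 > log_2(3) = 1.5850
T(n) = O(n^2) = O(n^2)

For T(n) = 3T(n/2) + O(n^2): log_2(3) = 1.5850. This is Case 3 of the Master Theorem (c > log_b(a), work dominated by root), giving O(n^2).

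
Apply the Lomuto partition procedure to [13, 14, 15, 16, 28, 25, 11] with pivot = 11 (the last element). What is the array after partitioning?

Lomuto partition with pivot = 11:

Initial array: [13, 14, 15, 16, 28, 25, 11]

arr[0]=13 > 11: no swap
arr[1]=14 > 11: no swap
arr[2]=15 > 11: no swap
arr[3]=16 > 11: no swap
arr[4]=28 > 11: no swap
arr[5]=25 > 11: no swap

Place pivot at position 0: [11, 14, 15, 16, 28, 25, 13]
Pivot position: 0

After partitioning with pivot 11, the array becomes [11, 14, 15, 16, 28, 25, 13]. The pivot is placed at index 0. All elements to the left of the pivot are <= 11, and all elements to the right are > 11.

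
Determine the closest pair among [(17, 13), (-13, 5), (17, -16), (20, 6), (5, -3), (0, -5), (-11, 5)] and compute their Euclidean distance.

Computing all pairwise distances among 7 points:

d((17, 13), (-13, 5)) = 31.0483
d((17, 13), (17, -16)) = 29.0
d((17, 13), (20, 6)) = 7.6158
d((17, 13), (5, -3)) = 20.0
d((17, 13), (0, -5)) = 24.7588
d((17, 13), (-11, 5)) = 29.1204
d((-13, 5), (17, -16)) = 36.6197
d((-13, 5), (20, 6)) = 33.0151
d((-13, 5), (5, -3)) = 19.6977
d((-13, 5), (0, -5)) = 16.4012
d((-13, 5), (-11, 5)) = 2.0 <-- minimum
d((17, -16), (20, 6)) = 22.2036
d((17, -16), (5, -3)) = 17.6918
d((17, -16), (0, -5)) = 20.2485
d((17, -16), (-11, 5)) = 35.0
d((20, 6), (5, -3)) = 17.4929
d((20, 6), (0, -5)) = 22.8254
d((20, 6), (-11, 5)) = 31.0161
d((5, -3), (0, -5)) = 5.3852
d((5, -3), (-11, 5)) = 17.8885
d((0, -5), (-11, 5)) = 14.8661

Closest pair: (-13, 5) and (-11, 5) with distance 2.0

The closest pair is (-13, 5) and (-11, 5) with Euclidean distance 2.0. For 7 points, brute-force pairwise comparison is shown above. For large n, the divide-and-conquer algorithm (sort by x, recurse on halves, check the dividing strip) achieves O(n log n).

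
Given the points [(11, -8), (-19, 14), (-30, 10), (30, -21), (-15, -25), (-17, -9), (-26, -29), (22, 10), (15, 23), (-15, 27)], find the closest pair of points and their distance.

Computing all pairwise distances among 10 points:

d((11, -8), (-19, 14)) = 37.2022
d((11, -8), (-30, 10)) = 44.7772
d((11, -8), (30, -21)) = 23.0217
d((11, -8), (-15, -25)) = 31.0644
d((11, -8), (-17, -9)) = 28.0179
d((11, -8), (-26, -29)) = 42.5441
d((11, -8), (22, 10)) = 21.095
d((11, -8), (15, 23)) = 31.257
d((11, -8), (-15, 27)) = 43.6005
d((-19, 14), (-30, 10)) = 11.7047 <-- minimum
d((-19, 14), (30, -21)) = 60.2163
d((-19, 14), (-15, -25)) = 39.2046
d((-19, 14), (-17, -9)) = 23.0868
d((-19, 14), (-26, -29)) = 43.566
d((-19, 14), (22, 10)) = 41.1947
d((-19, 14), (15, 23)) = 35.171
d((-19, 14), (-15, 27)) = 13.6015
d((-30, 10), (30, -21)) = 67.5352
d((-30, 10), (-15, -25)) = 38.0789
d((-30, 10), (-17, -9)) = 23.0217
d((-30, 10), (-26, -29)) = 39.2046
d((-30, 10), (22, 10)) = 52.0
d((-30, 10), (15, 23)) = 46.8402
d((-30, 10), (-15, 27)) = 22.6716
d((30, -21), (-15, -25)) = 45.1774
d((30, -21), (-17, -9)) = 48.5077
d((30, -21), (-26, -29)) = 56.5685
d((30, -21), (22, 10)) = 32.0156
d((30, -21), (15, 23)) = 46.4866
d((30, -21), (-15, 27)) = 65.7951
d((-15, -25), (-17, -9)) = 16.1245
d((-15, -25), (-26, -29)) = 11.7047 <-- minimum
d((-15, -25), (22, 10)) = 50.9313
d((-15, -25), (15, 23)) = 56.6039
d((-15, -25), (-15, 27)) = 52.0
d((-17, -9), (-26, -29)) = 21.9317
d((-17, -9), (22, 10)) = 43.382
d((-17, -9), (15, 23)) = 45.2548
d((-17, -9), (-15, 27)) = 36.0555
d((-26, -29), (22, 10)) = 61.8466
d((-26, -29), (15, 23)) = 66.2193
d((-26, -29), (-15, 27)) = 57.0701
d((22, 10), (15, 23)) = 14.7648
d((22, 10), (-15, 27)) = 40.7185
d((15, 23), (-15, 27)) = 30.2655

Minimum distance: 11.7047 (tie among 2 pairs: (-19, 14) and (-30, 10); (-15, -25) and (-26, -29))

The minimum Euclidean distance is 11.7047. There is a tie: 2 pairs achieve this minimum — (-19, 14) and (-30, 10); (-15, -25) and (-26, -29). Any of these is a valid closest pair. For 10 points, brute-force pairwise comparison is shown above. For large n, the divide-and-conquer algorithm (sort by x, recurse on halves, check the dividing strip) achieves O(n log n).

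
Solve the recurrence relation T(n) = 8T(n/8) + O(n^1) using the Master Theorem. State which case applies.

Master Theorem for T(n) = 8T(n/8) + O(n^1):

a = 8, b = 8, c = 1
log_b(a) = log_8(8) = 1.0000

Case 2: c = 1 = log_8(8) = 1.0000
T(n) = O(n^1 log n) = O(n log n)

For T(n) = 8T(n/8) + O(n^1): log_8(8) = 1.0000. This is Case 2 of the Master Theorem (c = log_b(a), equal work at all levels), giving O(n log n).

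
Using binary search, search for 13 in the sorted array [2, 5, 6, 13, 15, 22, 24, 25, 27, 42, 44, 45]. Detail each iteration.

Binary search for 13 in [2, 5, 6, 13, 15, 22, 24, 25, 27, 42, 44, 45]:

lo=0, hi=11, mid=5, arr[mid]=22 -> 22 > 13, search left half
lo=0, hi=4, mid=2, arr[mid]=6 -> 6 < 13, search right half
lo=3, hi=4, mid=3, arr[mid]=13 -> Found target at index 3!

Binary search finds 13 at index 3 after 3 comparisons. The search repeatedly halves the search space by comparing with the middle element.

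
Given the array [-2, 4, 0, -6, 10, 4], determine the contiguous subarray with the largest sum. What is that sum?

Using Kadane's algorithm on [-2, 4, 0, -6, 10, 4]:

Scanning through the array:
Position 1 (value 4): max_ending_here = 4, max_so_far = 4
Position 2 (value 0): max_ending_here = 4, max_so_far = 4
Position 3 (value -6): max_ending_here = -2, max_so_far = 4
Position 4 (value 10): max_ending_here = 10, max_so_far = 10
Position 5 (value 4): max_ending_here = 14, max_so_far = 14

Maximum subarray: [10, 4]
Maximum sum: 14

The maximum subarray is [10, 4] with sum 14. This subarray runs from index 4 to index 5.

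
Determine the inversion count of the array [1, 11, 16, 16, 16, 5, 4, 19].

Finding inversions in [1, 11, 16, 16, 16, 5, 4, 19]:

(1, 5): arr[1]=11 > arr[5]=5
(1, 6): arr[1]=11 > arr[6]=4
(2, 5): arr[2]=16 > arr[5]=5
(2, 6): arr[2]=16 > arr[6]=4
(3, 5): arr[3]=16 > arr[5]=5
(3, 6): arr[3]=16 > arr[6]=4
(4, 5): arr[4]=16 > arr[5]=5
(4, 6): arr[4]=16 > arr[6]=4
(5, 6): arr[5]=5 > arr[6]=4

Total inversions: 9

The array has 9 inversion(s): (1,5), (1,6), (2,5), (2,6), (3,5), (3,6), (4,5), (4,6), (5,6). Each pair (i,j) satisfies i < j and arr[i] > arr[j].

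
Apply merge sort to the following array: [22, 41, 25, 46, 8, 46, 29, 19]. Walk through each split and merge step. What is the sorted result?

Merge sort trace:

Split: [22, 41, 25, 46, 8, 46, 29, 19] -> [22, 41, 25, 46] and [8, 46, 29, 19]
  Split: [22, 41, 25, 46] -> [22, 41] and [25, 46]
    Split: [22, 41] -> [22] and [41]
    Merge: [22] + [41] -> [22, 41]
    Split: [25, 46] -> [25] and [46]
    Merge: [25] + [46] -> [25, 46]
  Merge: [22, 41] + [25, 46] -> [22, 25, 41, 46]
  Split: [8, 46, 29, 19] -> [8, 46] and [29, 19]
    Split: [8, 46] -> [8] and [46]
    Merge: [8] + [46] -> [8, 46]
    Split: [29, 19] -> [29] and [19]
    Merge: [29] + [19] -> [19, 29]
  Merge: [8, 46] + [19, 29] -> [8, 19, 29, 46]
Merge: [22, 25, 41, 46] + [8, 19, 29, 46] -> [8, 19, 22, 25, 29, 41, 46, 46]

Final sorted array: [8, 19, 22, 25, 29, 41, 46, 46]

The merge sort proceeds by recursively splitting the array and merging sorted halves.
After all merges, the sorted array is [8, 19, 22, 25, 29, 41, 46, 46].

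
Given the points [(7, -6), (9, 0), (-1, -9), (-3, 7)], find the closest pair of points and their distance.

Computing all pairwise distances among 4 points:

d((7, -6), (9, 0)) = 6.3246 <-- minimum
d((7, -6), (-1, -9)) = 8.544
d((7, -6), (-3, 7)) = 16.4012
d((9, 0), (-1, -9)) = 13.4536
d((9, 0), (-3, 7)) = 13.8924
d((-1, -9), (-3, 7)) = 16.1245

Closest pair: (7, -6) and (9, 0) with distance 6.3246

The closest pair is (7, -6) and (9, 0) with Euclidean distance 6.3246. For 4 points, brute-force pairwise comparison is shown above. For large n, the divide-and-conquer algorithm (sort by x, recurse on halves, check the dividing strip) achieves O(n log n).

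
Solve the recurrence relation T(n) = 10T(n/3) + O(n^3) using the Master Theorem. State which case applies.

Master Theorem for T(n) = 10T(n/3) + O(n^3):

a = 10, b = 3, c = 3
log_b(a) = log_3(10) = 2.0959

Case 3: c = 3 > log_3(10) = 2.0959
T(n) = O(n^3) = O(n^3)

For T(n) = 10T(n/3) + O(n^3): log_3(10) = 2.0959. This is Case 3 of the Master Theorem (c > log_b(a), work dominated by root), giving O(n^3).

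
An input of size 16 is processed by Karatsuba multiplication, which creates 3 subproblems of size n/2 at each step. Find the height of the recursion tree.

For divide and conquer with division factor 2:

Problem sizes at each level:
Level 0: 16
Level 1: 8
Level 2: 4
Level 3: 2
Level 4: 1

The root is level 0 and the size-1 base case is level 4 (the tree spans levels 0 through 4, i.e. 5 levels counting the root), so the depth is the number of divisions: log_2(16) = 4

The recursion tree depth is log_2(16) = 4. At each level, the problem size is divided by 2, so it takes 4 divisions to reduce to a base case of size 1. The algorithm makes 3 recursive calls at each level.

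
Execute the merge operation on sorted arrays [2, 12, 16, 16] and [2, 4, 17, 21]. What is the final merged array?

Merging process:

Compare 2 vs 2: take 2 from left. Merged: [2]
Compare 12 vs 2: take 2 from right. Merged: [2, 2]
Compare 12 vs 4: take 4 from right. Merged: [2, 2, 4]
Compare 12 vs 17: take 12 from left. Merged: [2, 2, 4, 12]
Compare 16 vs 17: take 16 from left. Merged: [2, 2, 4, 12, 16]
Compare 16 vs 17: take 16 from left. Merged: [2, 2, 4, 12, 16, 16]
Append remaining from right: [17, 21]. Merged: [2, 2, 4, 12, 16, 16, 17, 21]

Final merged array: [2, 2, 4, 12, 16, 16, 17, 21]
Total comparisons: 6

The merged array is [2, 2, 4, 12, 16, 16, 17, 21], requiring 6 comparisons. The merge step runs in O(n) time where n is the total number of elements.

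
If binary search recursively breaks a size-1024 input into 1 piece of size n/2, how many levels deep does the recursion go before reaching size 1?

For divide and conquer with division factor 2:

Problem sizes at each level:
Level 0: 1024
Level 1: 512
Level 2: 256
Level 3: 128
Level 4: 64
Level 5: 32
Level 6: 16
Level 7: 8
Level 8: 4
Level 9: 2
Level 10: 1

The root is level 0 and the size-1 base case is level 10 (the tree spans levels 0 through 10, i.e. 11 levels counting the root), so the depth is the number of divisions: log_2(1024) = 10

The recursion tree depth is log_2(1024) = 10. At each level, the problem size is divided by 2, so it takes 10 divisions to reduce to a base case of size 1. The algorithm makes 1 recursive call at each level.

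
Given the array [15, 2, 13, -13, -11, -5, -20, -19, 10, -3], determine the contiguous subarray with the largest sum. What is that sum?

Using Kadane's algorithm on [15, 2, 13, -13, -11, -5, -20, -19, 10, -3]:

Scanning through the array:
Position 1 (value 2): max_ending_here = 17, max_so_far = 17
Position 2 (value 13): max_ending_here = 30, max_so_far = 30
Position 3 (value -13): max_ending_here = 17, max_so_far = 30
Position 4 (value -11): max_ending_here = 6, max_so_far = 30
Position 5 (value -5): max_ending_here = 1, max_so_far = 30
Position 6 (value -20): max_ending_here = -19, max_so_far = 30
Position 7 (value -19): max_ending_here = -19, max_so_far = 30
Position 8 (value 10): max_ending_here = 10, max_so_far = 30
Position 9 (value -3): max_ending_here = 7, max_so_far = 30

Maximum subarray: [15, 2, 13]
Maximum sum: 30

The maximum subarray is [15, 2, 13] with sum 30. This subarray runs from index 0 to index 2.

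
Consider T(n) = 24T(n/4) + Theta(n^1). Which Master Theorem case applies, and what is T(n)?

Master Theorem for T(n) = 24T(n/4) + O(n^1):

a = 24, b = 4, c = 1
log_b(a) = log_4(24) = 2.2925

Case 1: c = 1 < log_4(24) = 2.2925
T(n) = O(n^(log_4 24))

For T(n) = 24T(n/4) + O(n^1): log_4(24) = 2.2925. This is Case 1 of the Master Theorem (c < log_b(a), work dominated by leaves), giving O(n^(log_4 24)).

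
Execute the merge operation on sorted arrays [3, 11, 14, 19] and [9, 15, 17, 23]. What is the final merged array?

Merging process:

Compare 3 vs 9: take 3 from left. Merged: [3]
Compare 11 vs 9: take 9 from right. Merged: [3, 9]
Compare 11 vs 15: take 11 from left. Merged: [3, 9, 11]
Compare 14 vs 15: take 14 from left. Merged: [3, 9, 11, 14]
Compare 19 vs 15: take 15 from right. Merged: [3, 9, 11, 14, 15]
Compare 19 vs 17: take 17 from right. Merged: [3, 9, 11, 14, 15, 17]
Compare 19 vs 23: take 19 from left. Merged: [3, 9, 11, 14, 15, 17, 19]
Append remaining from right: [23]. Merged: [3, 9, 11, 14, 15, 17, 19, 23]

Final merged array: [3, 9, 11, 14, 15, 17, 19, 23]
Total comparisons: 7

The merged array is [3, 9, 11, 14, 15, 17, 19, 23], requiring 7 comparisons. The merge step runs in O(n) time where n is the total number of elements.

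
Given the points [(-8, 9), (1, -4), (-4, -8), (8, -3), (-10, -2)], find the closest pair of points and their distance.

Computing all pairwise distances among 5 points:

d((-8, 9), (1, -4)) = 15.8114
d((-8, 9), (-4, -8)) = 17.4642
d((-8, 9), (8, -3)) = 20.0
d((-8, 9), (-10, -2)) = 11.1803
d((1, -4), (-4, -8)) = 6.4031 <-- minimum
d((1, -4), (8, -3)) = 7.0711
d((1, -4), (-10, -2)) = 11.1803
d((-4, -8), (8, -3)) = 13.0
d((-4, -8), (-10, -2)) = 8.4853
d((8, -3), (-10, -2)) = 18.0278

Closest pair: (1, -4) and (-4, -8) with distance 6.4031

The closest pair is (1, -4) and (-4, -8) with Euclidean distance 6.4031. For 5 points, brute-force pairwise comparison is shown above. For large n, the divide-and-conquer algorithm (sort by x, recurse on halves, check the dividing strip) achieves O(n log n).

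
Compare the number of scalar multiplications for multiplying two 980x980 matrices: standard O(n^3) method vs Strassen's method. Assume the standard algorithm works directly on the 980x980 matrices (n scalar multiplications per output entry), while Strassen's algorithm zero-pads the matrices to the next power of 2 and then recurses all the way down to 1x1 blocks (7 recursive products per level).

Matrix multiplication for 980x980 matrices:

Strassen's algorithm requires power-of-2 dimensions. Pad 980x980 to 1024x1024 (next power of 2).

Standard algorithm: 980^3 = 941192000 multiplications
Strassen's algorithm: 7^(log2(1024)) = 7^10 = 282475249 multiplications
Savings: 941192000 - 282475249 = 658716751 multiplications

Standard: 941192000 multiplications (980^3). Strassen: 282475249 multiplications (7^10, after padding to 1024x1024). Strassen reduces 8 recursive multiplications to 7 at each level.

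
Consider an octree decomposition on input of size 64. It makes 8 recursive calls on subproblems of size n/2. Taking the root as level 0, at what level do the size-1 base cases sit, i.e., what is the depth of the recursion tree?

For divide and conquer with division factor 2:

Problem sizes at each level:
Level 0: 64
Level 1: 32
Level 2: 16
Level 3: 8
Level 4: 4
Level 5: 2
Level 6: 1

The root is level 0 and the size-1 base case is level 6 (the tree spans levels 0 through 6, i.e. 7 levels counting the root), so the depth is the number of divisions: log_2(64) = 6

The recursion tree depth is log_2(64) = 6. At each level, the problem size is divided by 2, so it takes 6 divisions to reduce to a base case of size 1. The algorithm makes 8 recursive calls at each level.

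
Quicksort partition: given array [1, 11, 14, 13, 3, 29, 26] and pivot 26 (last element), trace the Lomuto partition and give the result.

Lomuto partition with pivot = 26:

Initial array: [1, 11, 14, 13, 3, 29, 26]

arr[0]=1 <= 26: swap with position 0, array becomes [1, 11, 14, 13, 3, 29, 26]
arr[1]=11 <= 26: swap with position 1, array becomes [1, 11, 14, 13, 3, 29, 26]
arr[2]=14 <= 26: swap with position 2, array becomes [1, 11, 14, 13, 3, 29, 26]
arr[3]=13 <= 26: swap with position 3, array becomes [1, 11, 14, 13, 3, 29, 26]
arr[4]=3 <= 26: swap with position 4, array becomes [1, 11, 14, 13, 3, 29, 26]
arr[5]=29 > 26: no swap

Place pivot at position 5: [1, 11, 14, 13, 3, 26, 29]
Pivot position: 5

After partitioning with pivot 26, the array becomes [1, 11, 14, 13, 3, 26, 29]. The pivot is placed at index 5. All elements to the left of the pivot are <= 26, and all elements to the right are > 26.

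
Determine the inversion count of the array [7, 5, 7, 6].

Finding inversions in [7, 5, 7, 6]:

(0, 1): arr[0]=7 > arr[1]=5
(0, 3): arr[0]=7 > arr[3]=6
(2, 3): arr[2]=7 > arr[3]=6

Total inversions: 3

The array has 3 inversion(s): (0,1), (0,3), (2,3). Each pair (i,j) satisfies i < j and arr[i] > arr[j].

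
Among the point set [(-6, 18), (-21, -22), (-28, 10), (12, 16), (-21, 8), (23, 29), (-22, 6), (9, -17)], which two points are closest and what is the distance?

Computing all pairwise distances among 8 points:

d((-6, 18), (-21, -22)) = 42.72
d((-6, 18), (-28, 10)) = 23.4094
d((-6, 18), (12, 16)) = 18.1108
d((-6, 18), (-21, 8)) = 18.0278
d((-6, 18), (23, 29)) = 31.0161
d((-6, 18), (-22, 6)) = 20.0
d((-6, 18), (9, -17)) = 38.0789
d((-21, -22), (-28, 10)) = 32.7567
d((-21, -22), (12, 16)) = 50.3289
d((-21, -22), (-21, 8)) = 30.0
d((-21, -22), (23, 29)) = 67.3573
d((-21, -22), (-22, 6)) = 28.0179
d((-21, -22), (9, -17)) = 30.4138
d((-28, 10), (12, 16)) = 40.4475
d((-28, 10), (-21, 8)) = 7.2801
d((-28, 10), (23, 29)) = 54.4243
d((-28, 10), (-22, 6)) = 7.2111
d((-28, 10), (9, -17)) = 45.8039
d((12, 16), (-21, 8)) = 33.9559
d((12, 16), (23, 29)) = 17.0294
d((12, 16), (-22, 6)) = 35.4401
d((12, 16), (9, -17)) = 33.1361
d((-21, 8), (23, 29)) = 48.7545
d((-21, 8), (-22, 6)) = 2.2361 <-- minimum
d((-21, 8), (9, -17)) = 39.0512
d((23, 29), (-22, 6)) = 50.5371
d((23, 29), (9, -17)) = 48.0833
d((-22, 6), (9, -17)) = 38.6005

Closest pair: (-21, 8) and (-22, 6) with distance 2.2361

The closest pair is (-21, 8) and (-22, 6) with Euclidean distance 2.2361. For 8 points, brute-force pairwise comparison is shown above. For large n, the divide-and-conquer algorithm (sort by x, recurse on halves, check the dividing strip) achieves O(n log n).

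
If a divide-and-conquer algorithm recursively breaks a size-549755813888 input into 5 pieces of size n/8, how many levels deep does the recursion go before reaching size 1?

For divide and conquer with division factor 8:

Problem sizes at each level:
Level 0: 549755813888
Level 1: 68719476736
Level 2: 8589934592
Level 3: 1073741824
Level 4: 134217728
Level 5: 16777216
Level 6: 2097152
Level 7: 262144
Level 8: 32768
Level 9: 4096
Level 10: 512
Level 11: 64
Level 12: 8
Level 13: 1

The root is level 0 and the size-1 base case is level 13 (the tree spans levels 0 through 13, i.e. 14 levels counting the root), so the depth is the number of divisions: log_8(549755813888) = 13

The recursion tree depth is log_8(549755813888) = 13. At each level, the problem size is divided by 8, so it takes 13 divisions to reduce to a base case of size 1. The algorithm makes 5 recursive calls at each level.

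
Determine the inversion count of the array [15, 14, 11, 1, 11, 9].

Finding inversions in [15, 14, 11, 1, 11, 9]:

(0, 1): arr[0]=15 > arr[1]=14
(0, 2): arr[0]=15 > arr[2]=11
(0, 3): arr[0]=15 > arr[3]=1
(0, 4): arr[0]=15 > arr[4]=11
(0, 5): arr[0]=15 > arr[5]=9
(1, 2): arr[1]=14 > arr[2]=11
(1, 3): arr[1]=14 > arr[3]=1
(1, 4): arr[1]=14 > arr[4]=11
(1, 5): arr[1]=14 > arr[5]=9
(2, 3): arr[2]=11 > arr[3]=1
(2, 5): arr[2]=11 > arr[5]=9
(4, 5): arr[4]=11 > arr[5]=9

Total inversions: 12

The array has 12 inversion(s): (0,1), (0,2), (0,3), (0,4), (0,5), (1,2), (1,3), (1,4), (1,5), (2,3), (2,5), (4,5). Each pair (i,j) satisfies i < j and arr[i] > arr[j].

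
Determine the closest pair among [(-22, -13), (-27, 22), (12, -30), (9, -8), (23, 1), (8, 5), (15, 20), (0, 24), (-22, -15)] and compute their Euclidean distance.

Computing all pairwise distances among 9 points:

d((-22, -13), (-27, 22)) = 35.3553
d((-22, -13), (12, -30)) = 38.0132
d((-22, -13), (9, -8)) = 31.4006
d((-22, -13), (23, 1)) = 47.1275
d((-22, -13), (8, 5)) = 34.9857
d((-22, -13), (15, 20)) = 49.5782
d((-22, -13), (0, 24)) = 43.0465
d((-22, -13), (-22, -15)) = 2.0 <-- minimum
d((-27, 22), (12, -30)) = 65.0
d((-27, 22), (9, -8)) = 46.8615
d((-27, 22), (23, 1)) = 54.231
d((-27, 22), (8, 5)) = 38.9102
d((-27, 22), (15, 20)) = 42.0476
d((-27, 22), (0, 24)) = 27.074
d((-27, 22), (-22, -15)) = 37.3363
d((12, -30), (9, -8)) = 22.2036
d((12, -30), (23, 1)) = 32.8938
d((12, -30), (8, 5)) = 35.2278
d((12, -30), (15, 20)) = 50.0899
d((12, -30), (0, 24)) = 55.3173
d((12, -30), (-22, -15)) = 37.1618
d((9, -8), (23, 1)) = 16.6433
d((9, -8), (8, 5)) = 13.0384
d((9, -8), (15, 20)) = 28.6356
d((9, -8), (0, 24)) = 33.2415
d((9, -8), (-22, -15)) = 31.7805
d((23, 1), (8, 5)) = 15.5242
d((23, 1), (15, 20)) = 20.6155
d((23, 1), (0, 24)) = 32.5269
d((23, 1), (-22, -15)) = 47.7598
d((8, 5), (15, 20)) = 16.5529
d((8, 5), (0, 24)) = 20.6155
d((8, 5), (-22, -15)) = 36.0555
d((15, 20), (0, 24)) = 15.5242
d((15, 20), (-22, -15)) = 50.9313
d((0, 24), (-22, -15)) = 44.7772

Closest pair: (-22, -13) and (-22, -15) with distance 2.0

The closest pair is (-22, -13) and (-22, -15) with Euclidean distance 2.0. For 9 points, brute-force pairwise comparison is shown above. For large n, the divide-and-conquer algorithm (sort by x, recurse on halves, check the dividing strip) achieves O(n log n).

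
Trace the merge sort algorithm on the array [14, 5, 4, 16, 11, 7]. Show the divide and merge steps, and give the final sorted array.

Merge sort trace:

Split: [14, 5, 4, 16, 11, 7] -> [14, 5, 4] and [16, 11, 7]
  Split: [14, 5, 4] -> [14] and [5, 4]
    Split: [5, 4] -> [5] and [4]
    Merge: [5] + [4] -> [4, 5]
  Merge: [14] + [4, 5] -> [4, 5, 14]
  Split: [16, 11, 7] -> [16] and [11, 7]
    Split: [11, 7] -> [11] and [7]
    Merge: [11] + [7] -> [7, 11]
  Merge: [16] + [7, 11] -> [7, 11, 16]
Merge: [4, 5, 14] + [7, 11, 16] -> [4, 5, 7, 11, 14, 16]

Final sorted array: [4, 5, 7, 11, 14, 16]

The merge sort proceeds by recursively splitting the array and merging sorted halves.
After all merges, the sorted array is [4, 5, 7, 11, 14, 16].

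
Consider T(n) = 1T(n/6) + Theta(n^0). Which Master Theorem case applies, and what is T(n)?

Master Theorem for T(n) = 1T(n/6) + O(n^0):

a = 1, b = 6, c = 0
log_b(a) = log_6(1) = 0.0000

Case 2: c = 0 = log_6(1) = 0.0000
T(n) = O(n^0 log n) = O(log n)

For T(n) = 1T(n/6) + O(n^0): log_6(1) = 0.0000. This is Case 2 of the Master Theorem (c = log_b(a), equal work at all levels), giving O(log n).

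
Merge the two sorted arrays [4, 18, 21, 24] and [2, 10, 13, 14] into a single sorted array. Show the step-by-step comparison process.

Merging process:

Compare 4 vs 2: take 2 from right. Merged: [2]
Compare 4 vs 10: take 4 from left. Merged: [2, 4]
Compare 18 vs 10: take 10 from right. Merged: [2, 4, 10]
Compare 18 vs 13: take 13 from right. Merged: [2, 4, 10, 13]
Compare 18 vs 14: take 14 from right. Merged: [2, 4, 10, 13, 14]
Append remaining from left: [18, 21, 24]. Merged: [2, 4, 10, 13, 14, 18, 21, 24]

Final merged array: [2, 4, 10, 13, 14, 18, 21, 24]
Total comparisons: 5

The merged array is [2, 4, 10, 13, 14, 18, 21, 24], requiring 5 comparisons. The merge step runs in O(n) time where n is the total number of elements.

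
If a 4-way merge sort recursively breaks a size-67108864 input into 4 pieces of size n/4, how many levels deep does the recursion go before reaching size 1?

For divide and conquer with division factor 4:

Problem sizes at each level:
Level 0: 67108864
Level 1: 16777216
Level 2: 4194304
Level 3: 1048576
Level 4: 262144
Level 5: 65536
Level 6: 16384
Level 7: 4096
Level 8: 1024
Level 9: 256
Level 10: 64
Level 11: 16
Level 12: 4
Level 13: 1

The root is level 0 and the size-1 base case is level 13 (the tree spans levels 0 through 13, i.e. 14 levels counting the root), so the depth is the number of divisions: log_4(67108864) = 13

The recursion tree depth is log_4(67108864) = 13. At each level, the problem size is divided by 4, so it takes 13 divisions to reduce to a base case of size 1. The algorithm makes 4 recursive calls at each level.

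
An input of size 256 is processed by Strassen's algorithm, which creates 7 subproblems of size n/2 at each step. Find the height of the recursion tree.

For divide and conquer with division factor 2:

Problem sizes at each level:
Level 0: 256
Level 1: 128
Level 2: 64
Level 3: 32
Level 4: 16
Level 5: 8
Level 6: 4
Level 7: 2
Level 8: 1

The root is level 0 and the size-1 base case is level 8 (the tree spans levels 0 through 8, i.e. 9 levels counting the root), so the depth is the number of divisions: log_2(256) = 8

The recursion tree depth is log_2(256) = 8. At each level, the problem size is divided by 2, so it takes 8 divisions to reduce to a base case of size 1. The algorithm makes 7 recursive calls at each level.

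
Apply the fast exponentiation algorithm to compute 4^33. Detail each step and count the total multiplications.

Computing 4^33 by squaring (build up from 4^1; each line after the first costs one multiplication):

4^1 = 4
4^2 = (4^1)^2 = 4^2 = 16
4^4 = (4^2)^2 = 16^2 = 256
4^8 = (4^4)^2 = 256^2 = 65536
4^16 = (4^8)^2 = 65536^2 = 4294967296
4^32 = (4^16)^2 = 4294967296^2 = 18446744073709551616
4^33 = 4 * 4^32 = 4 * 18446744073709551616 = 73786976294838206464

Result: 73786976294838206464
Multiplications needed: 6 (6 lines after 4^1)

4^33 = 73786976294838206464. Using exponentiation by squaring, this requires 6 multiplications. The key idea: if the exponent is even, square the half-power; if odd, multiply by the base once.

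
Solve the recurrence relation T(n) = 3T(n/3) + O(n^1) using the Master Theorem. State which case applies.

Master Theorem for T(n) = 3T(n/3) + O(n^1):

a = 3, b = 3, c = 1
log_b(a) = log_3(3) = 1.0000

Case 2: c = 1 = log_3(3) = 1.0000
T(n) = O(n^1 log n) = O(n log n)

For T(n) = 3T(n/3) + O(n^1): log_3(3) = 1.0000. This is Case 2 of the Master Theorem (c = log_b(a), equal work at all levels), giving O(n log n).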